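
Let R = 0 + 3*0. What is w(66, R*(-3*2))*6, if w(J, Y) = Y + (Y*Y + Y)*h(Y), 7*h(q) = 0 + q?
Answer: 0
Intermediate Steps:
h(q) = q/7 (h(q) = (0 + q)/7 = q/7)
R = 0 (R = 0 + 0 = 0)
w(J, Y) = Y + Y*(Y + Y²)/7 (w(J, Y) = Y + (Y*Y + Y)*(Y/7) = Y + (Y² + Y)*(Y/7) = Y + (Y + Y²)*(Y/7) = Y + Y*(Y + Y²)/7)
w(66, R*(-3*2))*6 = ((0*(-3*2))*(7 + 0*(-3*2) + (0*(-3*2))²)/7)*6 = ((0*(-6))*(7 + 0*(-6) + (0*(-6))²)/7)*6 = ((⅐)*0*(7 + 0 + 0²))*6 = ((⅐)*0*(7 + 0 + 0))*6 = ((⅐)*0*7)*6 = 0*6 = 0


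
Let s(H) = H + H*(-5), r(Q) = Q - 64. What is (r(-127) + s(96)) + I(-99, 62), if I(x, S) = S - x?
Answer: -414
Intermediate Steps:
r(Q) = -64 + Q
s(H) = -4*H (s(H) = H - 5*H = -4*H)
(r(-127) + s(96)) + I(-99, 62) = ((-64 - 127) - 4*96) + (62 - 1*(-99)) = (-191 - 384) + (62 + 99) = -575 + 161 = -414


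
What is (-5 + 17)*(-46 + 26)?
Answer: -240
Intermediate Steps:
(-5 + 17)*(-46 + 26) = 12*(-20) = -240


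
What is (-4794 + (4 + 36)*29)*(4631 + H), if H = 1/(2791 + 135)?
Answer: -24620907819/1463 ≈ -1.6829e+7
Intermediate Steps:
H = 1/2926 ≈ 0.00034176
(-4794 + (4 + 36)*29)*(4631 + H) = (-4794 + (4 + 36)*29)*(4631 + 1/2926) = (-4794 + 40*29)*(13550307/2926) = (-4794 + 1160)*(13550307/2926) = -3634*13550307/2926 = -24620907819/1463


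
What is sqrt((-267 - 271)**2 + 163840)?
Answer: 2*sqrt(113321) ≈ 673.26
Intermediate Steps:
sqrt((-267 - 271)**2 + 163840) = sqrt((-538)**2 + 163840) = sqrt(289444 + 163840) = sqrt(453284) = 2*sqrt(113321)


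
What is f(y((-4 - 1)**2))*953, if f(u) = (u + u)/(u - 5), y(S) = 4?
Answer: -7624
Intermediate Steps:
f(u) = 2*u/(-5 + u) (f(u) = (2*u)/(-5 + u) = 2*u/(-5 + u))
f(y((-4 - 1)**2))*953 = (2*4/(-5 + 4))*953 = (2*4/(-1))*953 = (2*4*(-1))*953 = -8*953 = -7624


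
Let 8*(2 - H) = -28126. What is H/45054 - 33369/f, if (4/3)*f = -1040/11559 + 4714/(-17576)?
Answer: 814490193129965717/6556993901928 ≈ 1.2422e+5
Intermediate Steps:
f = -36384083/135440656 (f = 3*(-1040/11559 + 4714/(-17576))/4 = 3*(-1040*1/11559 + 4714*(-1/17576))/4 = 3*(-1040/11559 - 2357/8788)/4 = (3/4)*(-36384083/101580492) = -36384083/135440656 ≈ -0.26863)
H = 14071/4 (H = 2 - 1/8*(-28126) = 2 + 14063/4 = 14071/4 ≈ 3517.8)
H/45054 - 33369/f = (14071/4)/45054 - 33369/(-36384083/135440656) = (14071/4)*(1/45054) - 33369*(-135440656/36384083) = 14071/180216 + 4519519250064/36384083 = 814490193129965717/6556993901928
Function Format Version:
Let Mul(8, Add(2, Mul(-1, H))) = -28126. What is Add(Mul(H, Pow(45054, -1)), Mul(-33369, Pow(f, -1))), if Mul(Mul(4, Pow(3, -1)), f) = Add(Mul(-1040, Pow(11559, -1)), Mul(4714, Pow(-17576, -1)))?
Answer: Rational(814490193129965717, 6556993901928) ≈ 1.2422e+5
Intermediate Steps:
f = Rational(-36384083, 135440656) (f = Mul(Rational(3, 4), Add(Mul(-1040, Pow(11559, -1)), Mul(4714, Pow(-17576, -1)))) = Mul(Rational(3, 4), Add(Mul(-1040, Rational(1, 11559)), Mul(4714, Rational(-1, 17576)))) = Mul(Rational(3, 4), Add(Rational(-1040, 11559), Rational(-2357, 8788))) = Mul(Rational(3, 4), Rational(-36384083, 101580492)) = Rational(-36384083, 135440656) ≈ -0.26863)
H = Rational(14071, 4) (H = Add(2, Mul(Rational(-1, 8), -28126)) = Add(2, Rational(14063, 4)) = Rational(14071, 4) ≈ 3517.8)
Add(Mul(H, Pow(45054, -1)), Mul(-33369, Pow(f, -1))) = Add(Mul(Rational(14071, 4), Pow(45054, -1)), Mul(-33369, Pow(Rational(-36384083, 135440656), -1))) = Add(Mul(Rational(14071, 4), Rational(1, 45054)), Mul(-33369, Rational(-135440656, 36384083))) = Add(Rational(14071, 180216), Rational(4519519250064, 36384083)) = Rational(814490193129965717, 6556993901928)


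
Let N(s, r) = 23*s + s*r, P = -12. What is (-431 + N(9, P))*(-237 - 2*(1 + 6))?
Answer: 83332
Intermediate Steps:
N(s, r) = 23*s + r*s
(-431 + N(9, P))*(-237 - 2*(1 + 6)) = (-431 + 9*(23 - 12))*(-237 - 2*(1 + 6)) = (-431 + 9*11)*(-237 - 2*7) = (-431 + 99)*(-237 - 14) = -332*(-251) = 83332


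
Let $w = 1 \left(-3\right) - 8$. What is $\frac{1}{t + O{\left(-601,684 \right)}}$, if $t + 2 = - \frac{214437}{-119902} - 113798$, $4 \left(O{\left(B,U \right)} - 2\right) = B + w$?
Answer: $- \frac{119902}{13662738365} \approx -8.7758 \cdot 10^{-6}$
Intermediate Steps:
$w = -11$ ($w = -3 - 8 = -11$)
$O{\left(B,U \right)} = - \frac{3}{4} + \frac{B}{4}$ ($O{\left(B,U \right)} = 2 + \frac{B - 11}{4} = 2 + \frac{-11 + B}{4} = 2 + \left(- \frac{11}{4} + \frac{B}{4}\right) = - \frac{3}{4} + \frac{B}{4}$)
$t = - \frac{13644633163}{119902}$ ($t = -2 - \left(113798 + \frac{214437}{-119902}\right) = -2 - \frac{13644393359}{119902} = - \frac{13644633163}{119902} \approx -1.138 \cdot 10^{5}$)
$\frac{1}{t + O{\left(-601,684 \right)}} = \frac{1}{- \frac{13644633163}{119902} + \left(- \frac{3}{4} + \frac{1}{4} \left(-601\right)\right)} = \frac{1}{- \frac{13644633163}{119902} - 151} = \frac{1}{- \frac{13662738365}{119902}} = - \frac{119902}{13662738365}$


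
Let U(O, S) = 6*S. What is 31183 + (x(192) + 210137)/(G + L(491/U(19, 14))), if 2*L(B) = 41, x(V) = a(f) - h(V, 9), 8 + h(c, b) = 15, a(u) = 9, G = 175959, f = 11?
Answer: 10975557775/351959 ≈ 31184.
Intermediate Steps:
h(c, b) = 7 (h(c, b) = -8 + 15 = 7)
x(V) = 2 (x(V) = 9 - 1*7 = 9 - 7 = 2)
L(B) = 41/2 (L(B) = (1/2)*41 = 41/2)
31183 + (x(192) + 210137)/(G + L(491/U(19, 14))) = 31183 + (2 + 210137)/(175959 + 41/2) = 31183 + 210139/(351959/2) = 31183 + 210139*(2/351959) = 31183 + 420278/351959 = 10975557775/351959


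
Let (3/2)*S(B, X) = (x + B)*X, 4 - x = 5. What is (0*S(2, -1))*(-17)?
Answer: 0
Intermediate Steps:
x = -1 (x = 4 - 1*5 = 4 - 5 = -1)
S(B, X) = 2*X*(-1 + B)/3 (S(B, X) = 2*((-1 + B)*X)/3 = 2*(X*(-1 + B))/3 = 2*X*(-1 + B)/3)
(0*S(2, -1))*(-17) = (0*((2/3)*(-1)*(-1 + 2)))*(-17) = (0*((2/3)*(-1)*1))*(-17) = (0*(-2/3))*(-17) = 0*(-17) = 0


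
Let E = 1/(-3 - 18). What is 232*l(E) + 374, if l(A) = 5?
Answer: 1534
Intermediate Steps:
E = -1/21 (E = 1/(-21) = -1/21 ≈ -0.047619)
232*l(E) + 374 = 232*5 + 374 = 1160 + 374 = 1534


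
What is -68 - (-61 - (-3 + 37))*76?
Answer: 7152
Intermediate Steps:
-68 - (-61 - (-3 + 37))*76 = -68 - (-61 - 1*34)*76 = -68 - (-61 - 34)*76 = -68 - 1*(-95)*76 = -68 + 95*76 = -68 + 7220 = 7152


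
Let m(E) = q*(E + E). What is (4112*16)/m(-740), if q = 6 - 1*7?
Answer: 8224/185 ≈ 44.454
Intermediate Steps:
q = -1 (q = 6 - 7 = -1)
m(E) = -2*E (m(E) = -(E + E) = -2*E)
(4112*16)/m(-740) = (4112*16)/((-2*(-740))) = 65792/1480 = 65792*(1/1480) = 8224/185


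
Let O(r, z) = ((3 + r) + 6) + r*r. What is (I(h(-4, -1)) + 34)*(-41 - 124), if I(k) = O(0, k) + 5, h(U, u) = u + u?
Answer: -7920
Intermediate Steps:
O(r, z) = 9 + r + r² (O(r, z) = (9 + r) + r² = 9 + r + r²)
h(U, u) = 2*u
I(k) = 14 (I(k) = (9 + 0 + 0²) + 5 = (9 + 0 + 0) + 5 = 9 + 5 = 14)
(I(h(-4, -1)) + 34)*(-41 - 124) = (14 + 34)*(-41 - 124) = 48*(-165) = -7920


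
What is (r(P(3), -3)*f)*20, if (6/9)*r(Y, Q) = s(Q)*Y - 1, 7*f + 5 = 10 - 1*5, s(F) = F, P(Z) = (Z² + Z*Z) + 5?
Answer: 0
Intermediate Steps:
P(Z) = 5 + 2*Z² (P(Z) = (Z² + Z²) + 5 = 2*Z² + 5 = 5 + 2*Z²)
f = 0 (f = -5/7 + (10 - 1*5)/7 = -5/7 + (10 - 5)/7 = -5/7 + (⅐)*5 = -5/7 + 5/7 = 0)
r(Y, Q) = -3/2 + 3*Q*Y/2 (r(Y, Q) = 3*(Q*Y - 1)/2 = 3*(-1 + Q*Y)/2 = -3/2 + 3*Q*Y/2)
(r(P(3), -3)*f)*20 = ((-3/2 + (3/2)*(-3)*(5 + 2*3²))*0)*20 = ((-3/2 + (3/2)*(-3)*(5 + 2*9))*0)*20 = ((-3/2 + (3/2)*(-3)*(5 + 18))*0)*20 = ((-3/2 + (3/2)*(-3)*23)*0)*20 = ((-3/2 - 207/2)*0)*20 = -105*0*20 = 0*20 = 0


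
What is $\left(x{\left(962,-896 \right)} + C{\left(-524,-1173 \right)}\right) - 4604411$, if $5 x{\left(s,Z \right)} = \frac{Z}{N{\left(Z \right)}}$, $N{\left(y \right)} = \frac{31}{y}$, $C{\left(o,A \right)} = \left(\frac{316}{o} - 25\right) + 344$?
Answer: $- \frac{93380931409}{20305} \approx -4.5989 \cdot 10^{6}$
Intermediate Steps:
$C{\left(o,A \right)} = 319 + \frac{316}{o}$ ($C{\left(o,A \right)} = \left(-25 + \frac{316}{o}\right) + 344 = 319 + \frac{316}{o}$)
$x{\left(s,Z \right)} = \frac{Z^{2}}{155}$ ($x{\left(s,Z \right)} = \frac{Z \frac{1}{31 \frac{1}{Z}}}{5} = \frac{Z \frac{Z}{31}}{5} = \frac{\frac{1}{31} Z^{2}}{5} = \frac{Z^{2}}{155}$)
$\left(x{\left(962,-896 \right)} + C{\left(-524,-1173 \right)}\right) - 4604411 = \left(\frac{\left(-896\right)^{2}}{155} + \left(319 + \frac{316}{-524}\right)\right) - 4604411 = \left(\frac{1}{155} \cdot 802816 + \left(319 + 316 \left(- \frac{1}{524}\right)\right)\right) - 4604411 = \left(\frac{802816}{155} + \left(319 - \frac{79}{131}\right)\right) - 4604411 = \left(\frac{802816}{155} + \frac{41710}{131}\right) - 4604411 = \frac{111633946}{20305} - 4604411 = - \frac{93380931409}{20305}$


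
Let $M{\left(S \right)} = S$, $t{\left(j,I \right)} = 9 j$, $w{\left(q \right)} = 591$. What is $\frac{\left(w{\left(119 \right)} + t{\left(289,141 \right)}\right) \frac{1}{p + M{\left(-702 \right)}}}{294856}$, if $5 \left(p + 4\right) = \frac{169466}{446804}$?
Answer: $- \frac{445686990}{29062641120239} \approx -1.5335 \cdot 10^{-5}$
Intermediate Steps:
$p = - \frac{4383307}{1117010}$ ($p = -4 + \frac{169466 \cdot \frac{1}{446804}}{5} = -4 + \frac{1}{5} \cdot \frac{84733}{223402} = -4 + \frac{84733}{1117010} = - \frac{4383307}{1117010} \approx -3.9241$)
$\frac{\left(w{\left(119 \right)} + t{\left(289,141 \right)}\right) \frac{1}{p + M{\left(-702 \right)}}}{294856} = \frac{\left(591 + 9 \cdot 289\right) \frac{1}{- \frac{4383307}{1117010} - 702}}{294856} = \frac{591 + 2601}{- \frac{788524327}{1117010}} \cdot \frac{1}{294856} = 3192 \left(- \frac{1117010}{788524327}\right) \frac{1}{294856} = \left(- \frac{3565495920}{788524327}\right) \frac{1}{294856} = - \frac{445686990}{29062641120239}$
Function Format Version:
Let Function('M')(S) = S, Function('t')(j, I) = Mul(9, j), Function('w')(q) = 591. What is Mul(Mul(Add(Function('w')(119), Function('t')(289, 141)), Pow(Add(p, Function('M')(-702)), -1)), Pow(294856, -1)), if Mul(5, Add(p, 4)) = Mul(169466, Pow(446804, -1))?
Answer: Rational(-445686990, 29062641120239) ≈ -1.5335e-5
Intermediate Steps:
p = Rational(-4383307, 1117010) (p = Add(-4, Mul(Rational(1, 5), Mul(169466, Pow(446804, -1)))) = Add(-4, Mul(Rational(1, 5), Mul(169466, Rational(1, 446804)))) = Add(-4, Mul(Rational(1, 5), Rational(84733, 223402))) = Add(-4, Rational(84733, 1117010)) = Rational(-4383307, 1117010) ≈ -3.9241)
Mul(Mul(Add(Function('w')(119), Function('t')(289, 141)), Pow(Add(p, Function('M')(-702)), -1)), Pow(294856, -1)) = Mul(Mul(Add(591, Mul(9, 289)), Pow(Add(Rational(-4383307, 1117010), -702), -1)), Pow(294856, -1)) = Mul(Mul(Add(591, 2601), Pow(Rational(-788524327, 1117010), -1)), Rational(1, 294856)) = Mul(Mul(3192, Rational(-1117010, 788524327)), Rational(1, 294856)) = Mul(Rational(-3565495920, 788524327), Rational(1, 294856)) = Rational(-445686990, 29062641120239)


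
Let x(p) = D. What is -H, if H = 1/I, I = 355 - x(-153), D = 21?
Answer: -1/334 ≈ -0.0029940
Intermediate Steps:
x(p) = 21
I = 334 (I = 355 - 1*21 = 355 - 21 = 334)
H = 1/334 ≈ 0.0029940
-H = -1*1/334 = -1/334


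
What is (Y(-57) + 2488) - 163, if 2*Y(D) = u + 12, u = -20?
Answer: 2321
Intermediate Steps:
Y(D) = -4 (Y(D) = (-20 + 12)/2 = (½)*(-8) = -4)
(Y(-57) + 2488) - 163 = (-4 + 2488) - 163 = 2484 - 163 = 2321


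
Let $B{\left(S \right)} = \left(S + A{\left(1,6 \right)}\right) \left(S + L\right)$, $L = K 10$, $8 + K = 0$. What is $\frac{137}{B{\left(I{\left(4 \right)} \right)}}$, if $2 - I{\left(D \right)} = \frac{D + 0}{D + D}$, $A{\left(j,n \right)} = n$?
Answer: $- \frac{548}{2355} \approx -0.2327$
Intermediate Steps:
$K = -8$ ($K = -8 + 0 = -8$)
$L = -80$ ($L = \left(-8\right) 10 = -80$)
$I{\left(D \right)} = \frac{3}{2}$ ($I{\left(D \right)} = 2 - \frac{D + 0}{D + D} = 2 - \frac{D}{2 D} = 2 - D \frac{1}{2 D} = 2 - \frac{1}{2} = \frac{3}{2}$)
$B{\left(S \right)} = \left(-80 + S\right) \left(6 + S\right)$ ($B{\left(S \right)} = \left(S + 6\right) \left(S - 80\right) = \left(6 + S\right) \left(-80 + S\right) = \left(-80 + S\right) \left(6 + S\right)$)
$\frac{137}{B{\left(I{\left(4 \right)} \right)}} = \frac{137}{-480 + \left(\frac{3}{2}\right)^{2} - 111} = \frac{137}{-480 + \frac{9}{4} - 111} = \frac{137}{- \frac{2355}{4}} = 137 \left(- \frac{4}{2355}\right) = - \frac{548}{2355}$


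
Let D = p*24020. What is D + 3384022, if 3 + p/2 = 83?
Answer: 7227222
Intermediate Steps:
p = 160 (p = -6 + 2*83 = -6 + 166 = 160)
D = 3843200 (D = 160*24020 = 3843200)
D + 3384022 = 3843200 + 3384022 = 7227222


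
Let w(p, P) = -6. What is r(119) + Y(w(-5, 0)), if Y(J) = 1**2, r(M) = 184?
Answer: 185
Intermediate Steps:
Y(J) = 1
r(119) + Y(w(-5, 0)) = 184 + 1 = 185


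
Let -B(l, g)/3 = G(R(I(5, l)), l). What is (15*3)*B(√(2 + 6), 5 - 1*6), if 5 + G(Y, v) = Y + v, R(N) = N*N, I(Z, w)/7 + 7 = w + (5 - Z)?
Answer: -376380 + 184950*√2 ≈ -1.1482e+5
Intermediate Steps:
I(Z, w) = -14 - 7*Z + 7*w (I(Z, w) = -49 + 7*(w + (5 - Z)) = -49 + 7*(5 + w - Z) = -49 + (35 - 7*Z + 7*w) = -14 - 7*Z + 7*w)
R(N) = N²
G(Y, v) = -5 + Y + v (G(Y, v) = -5 + (Y + v) = -5 + Y + v)
B(l, g) = 15 - 3*l - 3*(-49 + 7*l)² (B(l, g) = -3*(-5 + (-14 - 7*5 + 7*l)² + l) = -3*(-5 + (-14 - 35 + 7*l)² + l) = -3*(-5 + (-49 + 7*l)² + l) = -3*(-5 + l + (-49 + 7*l)²) = 15 - 3*l - 3*(-49 + 7*l)²)
(15*3)*B(√(2 + 6), 5 - 1*6) = (15*3)*(-7188 - 147*(√(2 + 6))² + 2055*√(2 + 6)) = 45*(-7188 - 147*(√8)² + 2055*√8) = 45*(-7188 - 147*(2*√2)² + 2055*(2*√2)) = 45*(-7188 - 147*8 + 4110*√2) = 45*(-7188 - 1176 + 4110*√2) = 45*(-8364 + 4110*√2) = -376380 + 184950*√2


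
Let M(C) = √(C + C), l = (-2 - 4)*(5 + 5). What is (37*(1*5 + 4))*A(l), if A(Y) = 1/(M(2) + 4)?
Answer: 111/2 ≈ 55.500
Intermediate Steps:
l = -60 (l = -6*10 = -60)
M(C) = √2*√C (M(C) = √(2*C) = √2*√C)
A(Y) = ⅙ (A(Y) = 1/(√2*√2 + 4) = 1/(2 + 4) = 1/6 = ⅙)
(37*(1*5 + 4))*A(l) = (37*(1*5 + 4))*(⅙) = (37*(5 + 4))*(⅙) = (37*9)*(⅙) = 333*(⅙) = 111/2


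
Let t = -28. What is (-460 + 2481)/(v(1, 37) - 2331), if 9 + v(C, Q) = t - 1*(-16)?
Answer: -2021/2352 ≈ -0.85927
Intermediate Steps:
v(C, Q) = -21 (v(C, Q) = -9 + (-28 - 1*(-16)) = -9 + (-28 + 16) = -9 - 12 = -21)
(-460 + 2481)/(v(1, 37) - 2331) = (-460 + 2481)/(-21 - 2331) = 2021/(-2352) = 2021*(-1/2352) = -2021/2352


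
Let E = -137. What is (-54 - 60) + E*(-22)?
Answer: 2900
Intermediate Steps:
(-54 - 60) + E*(-22) = (-54 - 60) - 137*(-22) = -114 + 3014 = 2900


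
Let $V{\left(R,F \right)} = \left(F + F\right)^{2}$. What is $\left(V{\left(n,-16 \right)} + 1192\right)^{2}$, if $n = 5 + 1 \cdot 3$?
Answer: $4910656$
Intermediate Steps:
$n = 8$ ($n = 5 + 3 = 8$)
$V{\left(R,F \right)} = 4 F^{2}$ ($V{\left(R,F \right)} = \left(2 F\right)^{2} = 4 F^{2}$)
$\left(V{\left(n,-16 \right)} + 1192\right)^{2} = \left(4 \left(-16\right)^{2} + 1192\right)^{2} = \left(4 \cdot 256 + 1192\right)^{2} = \left(1024 + 1192\right)^{2} = 2216^{2} = 4910656$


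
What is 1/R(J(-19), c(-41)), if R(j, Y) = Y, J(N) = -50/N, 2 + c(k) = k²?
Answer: 1/1679 ≈ 0.00059559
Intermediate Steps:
c(k) = -2 + k²
1/R(J(-19), c(-41)) = 1/(-2 + (-41)²) = 1/(-2 + 1681) = 1/1679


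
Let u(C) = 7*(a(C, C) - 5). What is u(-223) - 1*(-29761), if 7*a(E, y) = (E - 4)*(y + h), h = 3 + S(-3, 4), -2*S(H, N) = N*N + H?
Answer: 162283/2 ≈ 81142.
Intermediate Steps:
S(H, N) = -H/2 - N²/2 (S(H, N) = -(N*N + H)/2 = -(N² + H)/2 = -(H + N²)/2 = -H/2 - N²/2)
h = -7/2 (h = 3 + (-½*(-3) - ½*4²) = 3 + (3/2 - ½*16) = 3 + (3/2 - 8) = 3 - 13/2 = -7/2 ≈ -3.5000)
a(E, y) = (-4 + E)*(-7/2 + y)/7 (a(E, y) = ((E - 4)*(y - 7/2))/7 = ((-4 + E)*(-7/2 + y))/7 = (-4 + E)*(-7/2 + y)/7)
u(C) = -21 + C² - 15*C/2 (u(C) = 7*((2 - 4*C/7 - C/2 + C*C/7) - 5) = 7*((2 - 4*C/7 - C/2 + C²/7) - 5) = 7*((2 - 15*C/14 + C²/7) - 5) = 7*(-3 - 15*C/14 + C²/7) = -21 + C² - 15*C/2)
u(-223) - 1*(-29761) = (-21 + (-223)² - 15/2*(-223)) - 1*(-29761) = (-21 + 49729 + 3345/2) + 29761 = 102761/2 + 29761 = 162283/2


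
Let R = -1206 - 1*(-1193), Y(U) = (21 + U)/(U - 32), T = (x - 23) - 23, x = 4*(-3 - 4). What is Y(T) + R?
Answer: -25/2 ≈ -12.500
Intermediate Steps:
x = -28 (x = 4*(-7) = -28)
T = -74 (T = (-28 - 23) - 23 = -51 - 23 = -74)
Y(U) = (21 + U)/(-32 + U)
R = -13 (R = -1206 + 1193 = -13)
Y(T) + R = (21 - 74)/(-32 - 74) - 13 = -53/(-106) - 13 = -1/106*(-53) - 13 = ½ - 13 = -25/2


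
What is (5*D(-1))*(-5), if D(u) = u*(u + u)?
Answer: -50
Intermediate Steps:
D(u) = 2*u² (D(u) = u*(2*u) = 2*u²)
(5*D(-1))*(-5) = (5*(2*(-1)²))*(-5) = (5*(2*1))*(-5) = (5*2)*(-5) = 10*(-5) = -50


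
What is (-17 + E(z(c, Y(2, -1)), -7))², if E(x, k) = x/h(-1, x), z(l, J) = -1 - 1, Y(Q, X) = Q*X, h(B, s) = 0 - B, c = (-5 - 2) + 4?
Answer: 361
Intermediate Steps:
c = -3 (c = -7 + 4 = -3)
h(B, s) = -B
z(l, J) = -2
E(x, k) = x (E(x, k) = x/((-1*(-1))) = x/1 = x*1 = x)
(-17 + E(z(c, Y(2, -1)), -7))² = (-17 - 2)² = (-19)² = 361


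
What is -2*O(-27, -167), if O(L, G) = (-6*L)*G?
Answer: 54108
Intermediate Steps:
O(L, G) = -6*G*L
-2*O(-27, -167) = -(-12)*(-167)*(-27) = -2*(-27054) = 54108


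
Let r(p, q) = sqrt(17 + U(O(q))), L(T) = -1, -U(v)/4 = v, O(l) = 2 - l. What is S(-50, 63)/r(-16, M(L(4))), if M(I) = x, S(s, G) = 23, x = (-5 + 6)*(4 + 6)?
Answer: 23/7 ≈ 3.2857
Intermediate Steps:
U(v) = -4*v
x = 10 (x = 1*10 = 10)
M(I) = 10
r(p, q) = sqrt(9 + 4*q) (r(p, q) = sqrt(17 - 4*(2 - q)) = sqrt(17 + (-8 + 4*q)) = sqrt(9 + 4*q))
S(-50, 63)/r(-16, M(L(4))) = 23/(sqrt(9 + 4*10)) = 23/(sqrt(9 + 40)) = 23/(sqrt(49)) = 23/7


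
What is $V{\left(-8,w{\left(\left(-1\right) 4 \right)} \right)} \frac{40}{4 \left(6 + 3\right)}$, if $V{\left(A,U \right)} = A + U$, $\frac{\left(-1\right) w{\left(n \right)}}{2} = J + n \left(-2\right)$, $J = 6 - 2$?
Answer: $- \frac{320}{9} \approx -35.556$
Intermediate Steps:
$J = 4$ ($J = 6 - 2 = 4$)
$w{\left(n \right)} = -8 + 4 n$ ($w{\left(n \right)} = - 2 \left(4 + n \left(-2\right)\right) = - 2 \left(4 - 2 n\right) = -8 + 4 n$)
$V{\left(-8,w{\left(\left(-1\right) 4 \right)} \right)} \frac{40}{4 \left(6 + 3\right)} = \left(-8 + \left(-8 + 4 \left(\left(-1\right) 4\right)\right)\right) \frac{40}{4 \left(6 + 3\right)} = \left(-8 + \left(-8 + 4 \left(-4\right)\right)\right) \frac{40}{4 \cdot 9} = \left(-8 - 24\right) \frac{40}{36} = \left(-8 - 24\right) 40 \cdot \frac{1}{36} = \left(-32\right) \frac{10}{9} = - \frac{320}{9}$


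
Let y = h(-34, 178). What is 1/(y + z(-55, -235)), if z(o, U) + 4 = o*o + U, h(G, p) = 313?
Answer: 1/3099 ≈ 0.00032268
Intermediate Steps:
y = 313
z(o, U) = -4 + U + o² (z(o, U) = -4 + (o*o + U) = -4 + (o² + U) = -4 + (U + o²) = -4 + U + o²)
1/(y + z(-55, -235)) = 1/(313 + (-4 - 235 + (-55)²)) = 1/(313 + (-4 - 235 + 3025)) = 1/(313 + 2786) = 1/3099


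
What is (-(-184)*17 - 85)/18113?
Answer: 3043/18113 ≈ 0.16800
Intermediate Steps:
(-(-184)*17 - 85)/18113 = (-46*(-68) - 85)*(1/18113) = (3128 - 85)*(1/18113) = 3043*(1/18113) = 3043/18113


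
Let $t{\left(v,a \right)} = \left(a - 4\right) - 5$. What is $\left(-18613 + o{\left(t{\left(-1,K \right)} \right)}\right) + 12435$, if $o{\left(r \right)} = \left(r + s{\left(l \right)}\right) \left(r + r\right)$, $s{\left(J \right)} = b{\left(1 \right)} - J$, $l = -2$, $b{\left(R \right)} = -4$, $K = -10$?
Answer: $-5380$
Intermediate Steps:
$t{\left(v,a \right)} = -9 + a$ ($t{\left(v,a \right)} = \left(-4 + a\right) - 5 = -9 + a$)
$s{\left(J \right)} = -4 - J$
$o{\left(r \right)} = 2 r \left(-2 + r\right)$ ($o{\left(r \right)} = \left(r - 2\right) \left(r + r\right) = \left(r + \left(-4 + 2\right)\right) 2 r = \left(r - 2\right) 2 r = \left(-2 + r\right) 2 r = 2 r \left(-2 + r\right)$)
$\left(-18613 + o{\left(t{\left(-1,K \right)} \right)}\right) + 12435 = \left(-18613 + 2 \left(-9 - 10\right) \left(-2 - 19\right)\right) + 12435 = \left(-18613 + 2 \left(-19\right) \left(-2 - 19\right)\right) + 12435 = \left(-18613 + 2 \left(-19\right) \left(-21\right)\right) + 12435 = \left(-18613 + 798\right) + 12435 = -17815 + 12435 = -5380$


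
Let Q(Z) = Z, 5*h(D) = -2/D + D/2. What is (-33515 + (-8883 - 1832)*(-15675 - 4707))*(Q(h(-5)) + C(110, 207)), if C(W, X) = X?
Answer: 451087292667/10 ≈ 4.5109e+10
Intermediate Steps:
h(D) = -2/(5*D) + D/10 (h(D) = (-2/D + D/2)/5 = (D/2 - 2/D)/5 = -2/(5*D) + D/10)
(-33515 + (-8883 - 1832)*(-15675 - 4707))*(Q(h(-5)) + C(110, 207)) = (-33515 + (-8883 - 1832)*(-15675 - 4707))*((⅒)*(-4 + (-5)²)/(-5) + 207) = (-33515 - 10715*(-20382))*((⅒)*(-⅕)*(-4 + 25) + 207) = (-33515 + 218393130)*((⅒)*(-⅕)*21 + 207) = 218359615*(-21/50 + 207) = 218359615*(10329/50) = 451087292667/10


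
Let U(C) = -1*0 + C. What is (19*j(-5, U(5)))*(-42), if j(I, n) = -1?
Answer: 798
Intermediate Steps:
U(C) = C (U(C) = 0 + C = C)
(19*j(-5, U(5)))*(-42) = (19*(-1))*(-42) = -19*(-42) = 798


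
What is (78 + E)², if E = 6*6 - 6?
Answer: 11664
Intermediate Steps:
E = 30 (E = 36 - 6 = 30)
(78 + E)² = (78 + 30)² = 108² = 11664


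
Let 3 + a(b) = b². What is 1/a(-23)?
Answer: 1/526 ≈ 0.0019011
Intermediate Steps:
a(b) = -3 + b²
1/a(-23) = 1/(-3 + (-23)²) = 1/(-3 + 529) = 1/526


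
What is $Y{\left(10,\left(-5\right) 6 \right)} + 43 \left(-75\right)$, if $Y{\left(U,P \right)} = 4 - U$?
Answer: $-3231$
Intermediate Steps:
$Y{\left(10,\left(-5\right) 6 \right)} + 43 \left(-75\right) = \left(4 - 10\right) + 43 \left(-75\right) = \left(4 - 10\right) - 3225 = -6 - 3225 = -3231$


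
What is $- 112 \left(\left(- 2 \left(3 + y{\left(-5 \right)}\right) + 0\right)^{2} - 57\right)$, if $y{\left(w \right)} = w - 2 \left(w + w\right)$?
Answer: $-138768$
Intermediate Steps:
$y{\left(w \right)} = - 3 w$ ($y{\left(w \right)} = w - 2 \cdot 2 w = w - 4 w = - 3 w$)
$- 112 \left(\left(- 2 \left(3 + y{\left(-5 \right)}\right) + 0\right)^{2} - 57\right) = - 112 \left(\left(- 2 \left(3 - -15\right) + 0\right)^{2} - 57\right) = - 112 \left(\left(- 2 \left(3 + 15\right) + 0\right)^{2} - 57\right) = - 112 \left(\left(\left(-2\right) 18 + 0\right)^{2} - 57\right) = - 112 \left(\left(-36 + 0\right)^{2} - 57\right) = - 112 \left(\left(-36\right)^{2} - 57\right) = - 112 \left(1296 - 57\right) = \left(-112\right) 1239 = -138768$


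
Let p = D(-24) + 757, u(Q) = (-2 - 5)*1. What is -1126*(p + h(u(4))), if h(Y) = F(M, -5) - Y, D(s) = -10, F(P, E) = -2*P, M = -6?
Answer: -862516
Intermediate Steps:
u(Q) = -7 (u(Q) = -7*1 = -7)
h(Y) = 12 - Y (h(Y) = -2*(-6) - Y = 12 - Y)
p = 747 (p = -10 + 757 = 747)
-1126*(p + h(u(4))) = -1126*(747 + (12 - 1*(-7))) = -1126*(747 + (12 + 7)) = -1126*(747 + 19) = -1126*766 = -862516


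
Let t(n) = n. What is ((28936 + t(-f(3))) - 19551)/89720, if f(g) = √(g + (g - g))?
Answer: 1877/17944 - √3/89720 ≈ 0.10458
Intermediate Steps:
f(g) = √g (f(g) = √(g + 0) = √g)
((28936 + t(-f(3))) - 19551)/89720 = ((28936 - √3) - 19551)/89720 = (9385 - √3)*(1/89720) = 1877/17944 - √3/89720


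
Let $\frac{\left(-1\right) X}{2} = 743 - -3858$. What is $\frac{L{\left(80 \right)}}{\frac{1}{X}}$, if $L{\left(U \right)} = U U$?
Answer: $-58892800$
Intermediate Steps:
$L{\left(U \right)} = U^{2}$
$X = -9202$ ($X = - 2 \left(743 - -3858\right) = - 2 \left(743 + 3858\right) = \left(-2\right) 4601 = -9202$)
$\frac{L{\left(80 \right)}}{\frac{1}{X}} = \frac{80^{2}}{\frac{1}{-9202}} = \frac{6400}{- \frac{1}{9202}} = 6400 \left(-9202\right) = -58892800$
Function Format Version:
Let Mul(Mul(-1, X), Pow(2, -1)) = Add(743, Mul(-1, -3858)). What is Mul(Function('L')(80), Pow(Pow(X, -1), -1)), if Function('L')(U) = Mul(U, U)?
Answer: -58892800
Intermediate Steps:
Function('L')(U) = Pow(U, 2)
X = -9202 (X = Mul(-2, Add(743, Mul(-1, -3858))) = Mul(-2, Add(743, 3858)) = Mul(-2, 4601) = -9202)
Mul(Function('L')(80), Pow(Pow(X, -1), -1)) = Mul(Pow(80, 2), Pow(Pow(-9202, -1), -1)) = Mul(6400, Pow(Rational(-1, 9202), -1)) = Mul(6400, -9202) = -58892800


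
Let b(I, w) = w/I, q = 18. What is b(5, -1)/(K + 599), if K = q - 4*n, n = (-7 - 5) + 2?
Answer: -1/3285 ≈ -0.00030441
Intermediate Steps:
n = -10 (n = -12 + 2 = -10)
K = 58 (K = 18 - 4*(-10) = 18 + 40 = 58)
b(5, -1)/(K + 599) = (-1/5)/(58 + 599) = (-1*⅕)/657 = (1/657)*(-⅕) = -1/3285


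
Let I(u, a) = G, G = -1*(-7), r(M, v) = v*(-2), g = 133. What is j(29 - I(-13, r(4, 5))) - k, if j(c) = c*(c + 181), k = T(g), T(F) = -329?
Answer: 4795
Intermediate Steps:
r(M, v) = -2*v
G = 7
I(u, a) = 7
k = -329
j(c) = c*(181 + c)
j(29 - I(-13, r(4, 5))) - k = (29 - 1*7)*(181 + (29 - 1*7)) - 1*(-329) = (29 - 7)*(181 + (29 - 7)) + 329 = 22*(181 + 22) + 329 = 22*203 + 329 = 4466 + 329 = 4795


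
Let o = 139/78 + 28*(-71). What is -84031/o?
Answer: 6554418/154925 ≈ 42.307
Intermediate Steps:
o = -154925/78 (o = 139*(1/78) - 1988 = 139/78 - 1988 = -154925/78 ≈ -1986.2)
-84031/o = -84031/(-154925/78) = -84031*(-78/154925) = 6554418/154925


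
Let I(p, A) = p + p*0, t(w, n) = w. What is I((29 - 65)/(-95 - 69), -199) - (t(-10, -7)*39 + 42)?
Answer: 14277/41 ≈ 348.22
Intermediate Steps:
I(p, A) = p (I(p, A) = p + 0 = p)
I((29 - 65)/(-95 - 69), -199) - (t(-10, -7)*39 + 42) = (29 - 65)/(-95 - 69) - (-10*39 + 42) = -36/(-164) - (-390 + 42) = -36*(-1/164) - 1*(-348) = 9/41 + 348 = 14277/41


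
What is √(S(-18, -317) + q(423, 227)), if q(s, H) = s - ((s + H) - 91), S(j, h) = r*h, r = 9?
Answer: 7*I*√61 ≈ 54.672*I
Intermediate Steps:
S(j, h) = 9*h
q(s, H) = 91 - H (q(s, H) = s - ((H + s) - 91) = s - (-91 + H + s) = s + (91 - H - s) = 91 - H)
√(S(-18, -317) + q(423, 227)) = √(9*(-317) + (91 - 1*227)) = √(-2853 + (91 - 227)) = √(-2853 - 136) = √(-2989) = 7*I*√61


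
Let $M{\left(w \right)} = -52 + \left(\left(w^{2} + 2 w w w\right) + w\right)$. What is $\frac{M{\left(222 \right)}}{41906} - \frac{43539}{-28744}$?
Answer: $\frac{316112509267}{602273032} \approx 524.87$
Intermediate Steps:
$M{\left(w \right)} = -52 + w + w^{2} + 2 w^{3}$ ($M{\left(w \right)} = -52 + \left(\left(w^{2} + 2 w^{2} w\right) + w\right) = -52 + \left(\left(w^{2} + 2 w^{3}\right) + w\right) = -52 + \left(w + w^{2} + 2 w^{3}\right) = -52 + w + w^{2} + 2 w^{3}$)
$\frac{M{\left(222 \right)}}{41906} - \frac{43539}{-28744} = \frac{-52 + 222 + 222^{2} + 2 \cdot 222^{3}}{41906} - \frac{43539}{-28744} = \left(-52 + 222 + 49284 + 2 \cdot 10941048\right) \frac{1}{41906} - - \frac{43539}{28744} = \left(-52 + 222 + 49284 + 21882096\right) \frac{1}{41906} + \frac{43539}{28744} = 21931550 \cdot \frac{1}{41906} + \frac{43539}{28744} = \frac{10965775}{20953} + \frac{43539}{28744} = \frac{316112509267}{602273032}$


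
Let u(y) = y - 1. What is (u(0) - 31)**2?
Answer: 1024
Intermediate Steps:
u(y) = -1 + y
(u(0) - 31)**2 = ((-1 + 0) - 31)**2 = (-1 - 31)**2 = (-32)**2 = 1024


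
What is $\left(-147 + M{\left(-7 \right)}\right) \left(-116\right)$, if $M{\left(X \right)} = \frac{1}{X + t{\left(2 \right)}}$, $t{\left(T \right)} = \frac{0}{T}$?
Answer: $\frac{119480}{7} \approx 17069.0$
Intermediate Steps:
$t{\left(T \right)} = 0$
$M{\left(X \right)} = \frac{1}{X}$ ($M{\left(X \right)} = \frac{1}{X + 0} = \frac{1}{X}$)
$\left(-147 + M{\left(-7 \right)}\right) \left(-116\right) = \left(-147 + \frac{1}{-7}\right) \left(-116\right) = \left(-147 - \frac{1}{7}\right) \left(-116\right) = \left(- \frac{1030}{7}\right) \left(-116\right) = \frac{119480}{7}$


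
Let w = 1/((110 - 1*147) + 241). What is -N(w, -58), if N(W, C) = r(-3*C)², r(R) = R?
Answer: -30276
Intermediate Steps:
w = 1/204 (w = 1/((110 - 147) + 241) = 1/(-37 + 241) = 1/204 ≈ 0.0049020)
N(W, C) = 9*C² (N(W, C) = (-3*C)² = 9*C²)
-N(w, -58) = -9*(-58)² = -9*3364 = -1*30276 = -30276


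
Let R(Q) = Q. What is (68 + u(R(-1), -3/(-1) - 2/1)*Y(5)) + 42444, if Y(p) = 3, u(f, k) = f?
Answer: 42509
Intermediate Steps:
(68 + u(R(-1), -3/(-1) - 2/1)*Y(5)) + 42444 = (68 - 1*3) + 42444 = (68 - 3) + 42444 = 65 + 42444 = 42509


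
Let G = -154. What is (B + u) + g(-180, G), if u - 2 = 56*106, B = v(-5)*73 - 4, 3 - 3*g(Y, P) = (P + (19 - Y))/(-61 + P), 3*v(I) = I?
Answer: 749929/129 ≈ 5813.4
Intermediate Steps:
v(I) = I/3
g(Y, P) = 1 - (19 + P - Y)/(3*(-61 + P)) (g(Y, P) = 1 - (P + (19 - Y))/(3*(-61 + P)) = 1 - (19 + P - Y)/(3*(-61 + P)))
B = -377/3 (B = ((⅓)*(-5))*73 - 4 = -5/3*73 - 4 = -365/3 - 4 = -377/3 ≈ -125.67)
u = 5938 (u = 2 + 56*106 = 2 + 5936 = 5938)
(B + u) + g(-180, G) = (-377/3 + 5938) + (-202 - 180 + 2*(-154))/(3*(-61 - 154)) = 17437/3 + (⅓)*(-202 - 180 - 308)/(-215) = 17437/3 + (⅓)*(-1/215)*(-690) = 17437/3 + 46/43 = 749929/129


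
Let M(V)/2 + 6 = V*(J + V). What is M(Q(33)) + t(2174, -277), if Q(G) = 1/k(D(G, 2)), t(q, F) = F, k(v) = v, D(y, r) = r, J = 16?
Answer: -545/2 ≈ -272.50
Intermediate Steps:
Q(G) = 1/2
M(V) = -12 + 2*V*(16 + V) (M(V) = -12 + 2*(V*(16 + V)) = -12 + 2*V*(16 + V))
M(Q(33)) + t(2174, -277) = (-12 + 2*(1/2)**2 + 32*(1/2)) - 277 = (-12 + 2*(1/4) + 16) - 277 = (-12 + 1/2 + 16) - 277 = 9/2 - 277 = -545/2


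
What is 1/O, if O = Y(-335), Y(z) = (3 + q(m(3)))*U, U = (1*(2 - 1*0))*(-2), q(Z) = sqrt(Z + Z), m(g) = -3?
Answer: I/(4*(sqrt(6) - 3*I)) ≈ -0.05 + 0.040825*I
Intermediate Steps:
q(Z) = sqrt(2)*sqrt(Z) (q(Z) = sqrt(2*Z) = sqrt(2)*sqrt(Z))
U = -4 (U = (1*(2 + 0))*(-2) = (1*2)*(-2) = 2*(-2) = -4)
Y(z) = -12 - 4*I*sqrt(6) (Y(z) = (3 + sqrt(2)*sqrt(-3))*(-4) = (3 + sqrt(2)*(I*sqrt(3)))*(-4) = (3 + I*sqrt(6))*(-4) = -12 - 4*I*sqrt(6))
O = -12 - 4*I*sqrt(6) ≈ -12.0 - 9.798*I
1/O = 1/(-12 - 4*I*sqrt(6))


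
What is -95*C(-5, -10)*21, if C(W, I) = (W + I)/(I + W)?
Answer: -1995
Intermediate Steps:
C(W, I) = 1 (C(W, I) = (I + W)/(I + W) = 1)
-95*C(-5, -10)*21 = -95*1*21 = -95*21 = -1995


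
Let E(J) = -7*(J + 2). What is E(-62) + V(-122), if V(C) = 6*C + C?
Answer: -434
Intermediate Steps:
V(C) = 7*C
E(J) = -14 - 7*J (E(J) = -7*(2 + J) = -14 - 7*J)
E(-62) + V(-122) = (-14 - 7*(-62)) + 7*(-122) = (-14 + 434) - 854 = 420 - 854 = -434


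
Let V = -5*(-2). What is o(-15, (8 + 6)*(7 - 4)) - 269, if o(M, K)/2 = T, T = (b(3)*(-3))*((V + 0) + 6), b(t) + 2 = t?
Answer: -365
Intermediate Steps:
V = 10
b(t) = -2 + t
T = -48 (T = ((-2 + 3)*(-3))*((10 + 0) + 6) = (1*(-3))*(10 + 6) = -3*16 = -48)
o(M, K) = -96 (o(M, K) = 2*(-48) = -96)
o(-15, (8 + 6)*(7 - 4)) - 269 = -96 - 269 = -365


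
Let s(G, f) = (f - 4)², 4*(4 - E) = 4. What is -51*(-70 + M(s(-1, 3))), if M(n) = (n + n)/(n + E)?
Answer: 7089/2 ≈ 3544.5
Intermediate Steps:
E = 3 (E = 4 - ¼*4 = 4 - 1 = 3)
s(G, f) = (-4 + f)²
M(n) = 2*n/(3 + n) (M(n) = (n + n)/(n + 3) = (2*n)/(3 + n) = 2*n/(3 + n))
-51*(-70 + M(s(-1, 3))) = -51*(-70 + 2*(-4 + 3)²/(3 + (-4 + 3)²)) = -51*(-70 + 2*(-1)²/(3 + (-1)²)) = -51*(-70 + 2*1/(3 + 1)) = -51*(-70 + 2*1/4) = -51*(-70 + 2*1*(¼)) = -51*(-70 + ½) = -51*(-139/2) = 7089/2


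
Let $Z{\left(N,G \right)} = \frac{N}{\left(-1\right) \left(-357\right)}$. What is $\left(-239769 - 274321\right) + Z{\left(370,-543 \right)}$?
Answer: $- \frac{183529760}{357} \approx -5.1409 \cdot 10^{5}$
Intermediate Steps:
$Z{\left(N,G \right)} = \frac{N}{357}$
$\left(-239769 - 274321\right) + Z{\left(370,-543 \right)} = \left(-239769 - 274321\right) + \frac{1}{357} \cdot 370 = -514090 + \frac{370}{357} = - \frac{183529760}{357}$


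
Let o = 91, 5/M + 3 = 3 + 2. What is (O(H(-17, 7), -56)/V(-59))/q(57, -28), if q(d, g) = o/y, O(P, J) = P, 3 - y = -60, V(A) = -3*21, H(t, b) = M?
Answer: -5/182 ≈ -0.027473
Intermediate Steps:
M = 5/2 (M = 5/(-3 + (3 + 2)) = 5/(-3 + 5) = 5/2 ≈ 2.5000)
H(t, b) = 5/2
V(A) = -63
y = 63 (y = 3 - 1*(-60) = 3 + 60 = 63)
q(d, g) = 13/9 (q(d, g) = 91/63 = 91*(1/63) = 13/9)
(O(H(-17, 7), -56)/V(-59))/q(57, -28) = ((5/2)/(-63))/(13/9) = ((5/2)*(-1/63))*(9/13) = -5/126*9/13 = -5/182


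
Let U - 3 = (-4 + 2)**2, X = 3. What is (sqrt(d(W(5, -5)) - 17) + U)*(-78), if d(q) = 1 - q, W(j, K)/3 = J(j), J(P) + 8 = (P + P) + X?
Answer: -546 - 78*I*sqrt(31) ≈ -546.0 - 434.29*I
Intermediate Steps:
J(P) = -5 + 2*P (J(P) = -8 + ((P + P) + 3) = -8 + (2*P + 3) = -8 + (3 + 2*P) = -5 + 2*P)
W(j, K) = -15 + 6*j (W(j, K) = 3*(-5 + 2*j) = -15 + 6*j)
U = 7 (U = 3 + (-4 + 2)**2 = 3 + (-2)**2 = 3 + 4 = 7)
(sqrt(d(W(5, -5)) - 17) + U)*(-78) = (sqrt((1 - (-15 + 6*5)) - 17) + 7)*(-78) = (sqrt((1 - (-15 + 30)) - 17) + 7)*(-78) = (sqrt((1 - 1*15) - 17) + 7)*(-78) = (sqrt((1 - 15) - 17) + 7)*(-78) = (sqrt(-14 - 17) + 7)*(-78) = (sqrt(-31) + 7)*(-78) = (I*sqrt(31) + 7)*(-78) = (7 + I*sqrt(31))*(-78) = -546 - 78*I*sqrt(31)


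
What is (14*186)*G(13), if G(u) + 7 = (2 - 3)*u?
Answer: -52080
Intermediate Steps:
G(u) = -7 - u (G(u) = -7 + (2 - 3)*u = -7 - u)
(14*186)*G(13) = (14*186)*(-7 - 1*13) = 2604*(-7 - 13) = 2604*(-20) = -52080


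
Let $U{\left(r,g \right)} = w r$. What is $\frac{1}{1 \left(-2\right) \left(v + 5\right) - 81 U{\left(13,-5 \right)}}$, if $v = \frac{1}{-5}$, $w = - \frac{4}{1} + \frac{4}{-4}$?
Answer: $\frac{5}{26277} \approx 0.00019028$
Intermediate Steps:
$w = -5$ ($w = \left(-4\right) 1 + 4 \left(- \frac{1}{4}\right) = -4 - 1 = -5$)
$v = - \frac{1}{5} \approx -0.2$
$U{\left(r,g \right)} = - 5 r$
$\frac{1}{1 \left(-2\right) \left(v + 5\right) - 81 U{\left(13,-5 \right)}} = \frac{1}{1 \left(-2\right) \left(- \frac{1}{5} + 5\right) - 81 \left(\left(-5\right) 13\right)} = \frac{1}{\left(-2\right) \frac{24}{5} - -5265} = \frac{1}{- \frac{48}{5} + 5265} = \frac{1}{\frac{26277}{5}} = \frac{5}{26277}$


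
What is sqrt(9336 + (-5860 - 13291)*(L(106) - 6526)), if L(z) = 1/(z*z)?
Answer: 3*sqrt(156041523409)/106 ≈ 11180.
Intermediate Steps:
L(z) = z**(-2) (L(z) = 1/(z**2) = z**(-2))
sqrt(9336 + (-5860 - 13291)*(L(106) - 6526)) = sqrt(9336 + (-5860 - 13291)*(106**(-2) - 6526)) = sqrt(9336 - 19151*(1/11236 - 6526)) = sqrt(9336 - 19151*(-73326135/11236)) = sqrt(9336 + 1404268811385/11236) = sqrt(1404373710681/11236) = 3*sqrt(156041523409)/106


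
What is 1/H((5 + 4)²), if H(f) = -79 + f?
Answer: ½ ≈ 0.50000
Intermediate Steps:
1/H((5 + 4)²) = 1/(-79 + (5 + 4)²) = 1/(-79 + 9²) = 1/(-79 + 81) = 1/2 = ½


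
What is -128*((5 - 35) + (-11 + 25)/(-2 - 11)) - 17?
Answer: 51491/13 ≈ 3960.8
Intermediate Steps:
-128*((5 - 35) + (-11 + 25)/(-2 - 11)) - 17 = -128*(-30 + 14/(-13)) - 17 = -128*(-30 + 14*(-1/13)) - 17 = -128*(-30 - 14/13) - 17 = -128*(-404/13) - 17 = 51712/13 - 17 = 51491/13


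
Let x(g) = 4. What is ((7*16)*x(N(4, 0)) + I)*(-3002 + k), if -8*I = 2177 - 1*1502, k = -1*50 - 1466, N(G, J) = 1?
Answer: -6571431/4 ≈ -1.6429e+6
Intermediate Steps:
k = -1516 (k = -50 - 1466 = -1516)
I = -675/8 (I = -(2177 - 1*1502)/8 = -(2177 - 1502)/8 = -1/8*675 = -675/8 ≈ -84.375)
((7*16)*x(N(4, 0)) + I)*(-3002 + k) = ((7*16)*4 - 675/8)*(-3002 - 1516) = (112*4 - 675/8)*(-4518) = (448 - 675/8)*(-4518) = (2909/8)*(-4518) = -6571431/4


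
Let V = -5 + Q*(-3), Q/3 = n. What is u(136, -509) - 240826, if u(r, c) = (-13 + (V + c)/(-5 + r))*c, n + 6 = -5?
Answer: -30470144/131 ≈ -2.3260e+5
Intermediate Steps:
n = -11 (n = -6 - 5 = -11)
Q = -33 (Q = 3*(-11) = -33)
V = 94 (V = -5 - 33*(-3) = -5 + 99 = 94)
u(r, c) = c*(-13 + (94 + c)/(-5 + r)) (u(r, c) = (-13 + (94 + c)/(-5 + r))*c = c*(-13 + (94 + c)/(-5 + r)))
u(136, -509) - 240826 = -509*(159 - 509 - 13*136)/(-5 + 136) - 240826 = -509*(159 - 509 - 1768)/131 - 240826 = -509*1/131*(-2118) - 240826 = 1078062/131 - 240826 = -30470144/131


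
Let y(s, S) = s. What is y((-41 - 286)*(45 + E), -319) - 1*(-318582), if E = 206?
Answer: 236505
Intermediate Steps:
y((-41 - 286)*(45 + E), -319) - 1*(-318582) = (-41 - 286)*(45 + 206) - 1*(-318582) = -327*251 + 318582 = -82077 + 318582 = 236505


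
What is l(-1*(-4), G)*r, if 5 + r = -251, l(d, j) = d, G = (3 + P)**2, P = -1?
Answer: -1024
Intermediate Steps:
G = 4 (G = (3 - 1)**2 = 2**2 = 4)
r = -256 (r = -5 - 251 = -256)
l(-1*(-4), G)*r = -1*(-4)*(-256) = 4*(-256) = -1024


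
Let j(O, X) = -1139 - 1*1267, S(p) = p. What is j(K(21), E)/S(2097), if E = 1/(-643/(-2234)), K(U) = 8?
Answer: -802/699 ≈ -1.1474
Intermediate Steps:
E = 2234/643 (E = 1/(-643*(-1/2234)) = 1/(643/2234) = 2234/643 ≈ 3.4743)
j(O, X) = -2406 (j(O, X) = -1139 - 1267 = -2406)
j(K(21), E)/S(2097) = -2406/2097 = -2406*1/2097 = -802/699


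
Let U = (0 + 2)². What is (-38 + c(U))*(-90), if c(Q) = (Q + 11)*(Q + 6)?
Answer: -10080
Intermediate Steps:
U = 4 (U = 2² = 4)
c(Q) = (6 + Q)*(11 + Q) (c(Q) = (11 + Q)*(6 + Q) = (6 + Q)*(11 + Q))
(-38 + c(U))*(-90) = (-38 + (66 + 4² + 17*4))*(-90) = (-38 + (66 + 16 + 68))*(-90) = (-38 + 150)*(-90) = 112*(-90) = -10080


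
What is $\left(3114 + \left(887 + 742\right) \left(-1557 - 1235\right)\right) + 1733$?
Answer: $-4543321$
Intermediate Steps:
$\left(3114 + \left(887 + 742\right) \left(-1557 - 1235\right)\right) + 1733 = \left(3114 + 1629 \left(-2792\right)\right) + 1733 = \left(3114 - 4548168\right) + 1733 = -4545054 + 1733 = -4543321$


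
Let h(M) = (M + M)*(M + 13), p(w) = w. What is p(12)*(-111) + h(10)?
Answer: -872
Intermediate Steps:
h(M) = 2*M*(13 + M) (h(M) = (2*M)*(13 + M) = 2*M*(13 + M))
p(12)*(-111) + h(10) = 12*(-111) + 2*10*(13 + 10) = -1332 + 2*10*23 = -1332 + 460 = -872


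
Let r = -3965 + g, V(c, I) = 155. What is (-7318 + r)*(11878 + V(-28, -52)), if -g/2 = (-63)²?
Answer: -231286293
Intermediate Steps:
g = -7938 (g = -2*(-63)² = -2*3969 = -7938)
r = -11903 (r = -3965 - 7938 = -11903)
(-7318 + r)*(11878 + V(-28, -52)) = (-7318 - 11903)*(11878 + 155) = -19221*12033 = -231286293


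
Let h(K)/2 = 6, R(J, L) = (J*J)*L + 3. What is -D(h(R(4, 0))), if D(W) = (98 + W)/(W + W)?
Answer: -55/12 ≈ -4.5833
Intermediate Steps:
R(J, L) = 3 + L*J**2 (R(J, L) = J**2*L + 3 = L*J**2 + 3 = 3 + L*J**2)
h(K) = 12 (h(K) = 2*6 = 12)
D(W) = (98 + W)/(2*W) (D(W) = (98 + W)/((2*W)) = (98 + W)*(1/(2*W)) = (98 + W)/(2*W))
-D(h(R(4, 0))) = -(98 + 12)/(2*12) = -110/(2*12) = -1*55/12 = -55/12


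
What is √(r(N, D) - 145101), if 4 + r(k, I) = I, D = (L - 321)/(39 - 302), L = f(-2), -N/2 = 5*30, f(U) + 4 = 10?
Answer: 10*I*√100366849/263 ≈ 380.92*I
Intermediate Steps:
f(U) = 6 (f(U) = -4 + 10 = 6)
N = -300 (N = -10*30 = -2*150 = -300)
L = 6
D = 315/263 (D = (6 - 321)/(39 - 302) = -315/(-263) = -315*(-1/263) = 315/263 ≈ 1.1977)
r(k, I) = -4 + I
√(r(N, D) - 145101) = √((-4 + 315/263) - 145101) = √(-737/263 - 145101) = √(-38162300/263) = 10*I*√100366849/263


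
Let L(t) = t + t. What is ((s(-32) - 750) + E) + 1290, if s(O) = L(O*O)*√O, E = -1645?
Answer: -1105 + 8192*I*√2 ≈ -1105.0 + 11585.0*I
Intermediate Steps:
L(t) = 2*t
s(O) = 2*O^(5/2) (s(O) = (2*(O*O))*√O = (2*O²)*√O = 2*O^(5/2))
((s(-32) - 750) + E) + 1290 = ((2*(-32)^(5/2) - 750) - 1645) + 1290 = ((2*(4096*I*√2) - 750) - 1645) + 1290 = ((8192*I*√2 - 750) - 1645) + 1290 = ((-750 + 8192*I*√2) - 1645) + 1290 = (-2395 + 8192*I*√2) + 1290 = -1105 + 8192*I*√2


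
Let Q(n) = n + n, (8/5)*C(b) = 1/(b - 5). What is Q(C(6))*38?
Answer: 95/2 ≈ 47.500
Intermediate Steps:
C(b) = 5/(8*(-5 + b)) (C(b) = 5/(8*(b - 5)) = 5/(8*(-5 + b)))
Q(n) = 2*n
Q(C(6))*38 = (2*(5/(8*(-5 + 6))))*38 = (2*((5/8)/1))*38 = (2*((5/8)*1))*38 = (2*(5/8))*38 = (5/4)*38 = 95/2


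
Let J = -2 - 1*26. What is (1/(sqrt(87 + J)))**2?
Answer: 1/59 ≈ 0.016949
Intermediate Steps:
J = -28 (J = -2 - 26 = -28)
(1/(sqrt(87 + J)))**2 = (1/(sqrt(87 - 28)))**2 = (1/(sqrt(59)))**2 = (sqrt(59)/59)**2 = 1/59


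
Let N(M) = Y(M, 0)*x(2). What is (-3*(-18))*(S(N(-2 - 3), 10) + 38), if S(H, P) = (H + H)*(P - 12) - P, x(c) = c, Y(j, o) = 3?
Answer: 216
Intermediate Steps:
N(M) = 6 (N(M) = 3*2 = 6)
S(H, P) = -P + 2*H*(-12 + P) (S(H, P) = (2*H)*(-12 + P) - P = 2*H*(-12 + P) - P = -P + 2*H*(-12 + P))
(-3*(-18))*(S(N(-2 - 3), 10) + 38) = (-3*(-18))*((-1*10 - 24*6 + 2*6*10) + 38) = 54*((-10 - 144 + 120) + 38) = 54*(-34 + 38) = 54*4 = 216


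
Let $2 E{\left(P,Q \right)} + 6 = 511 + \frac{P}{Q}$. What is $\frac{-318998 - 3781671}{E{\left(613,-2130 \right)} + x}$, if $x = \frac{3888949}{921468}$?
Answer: $- \frac{111784626503555}{6994299424} \approx -15982.0$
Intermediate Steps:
$E{\left(P,Q \right)} = \frac{505}{2} + \frac{P}{2 Q}$ ($E{\left(P,Q \right)} = -3 + \frac{511 + \frac{P}{Q}}{2} = -3 + \left(\frac{511}{2} + \frac{P}{2 Q}\right) = \frac{505}{2} + \frac{P}{2 Q}$)
$x = \frac{3888949}{921468}$ ($x = 3888949 \cdot \frac{1}{921468} = \frac{3888949}{921468} \approx 4.2204$)
$\frac{-318998 - 3781671}{E{\left(613,-2130 \right)} + x} = \frac{-318998 - 3781671}{\frac{613 + 505 \left(-2130\right)}{2 \left(-2130\right)} + \frac{3888949}{921468}} = - \frac{4100669}{\frac{1}{2} \left(- \frac{1}{2130}\right) \left(613 - 1075650\right) + \frac{3888949}{921468}} = - \frac{4100669}{\frac{1}{2} \left(- \frac{1}{2130}\right) \left(-1075037\right) + \frac{3888949}{921468}} = - \frac{4100669}{\frac{1075037}{4260} + \frac{3888949}{921468}} = - \frac{4100669}{\frac{6994299424}{27260095}} = \left(-4100669\right) \frac{27260095}{6994299424} = - \frac{111784626503555}{6994299424}$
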